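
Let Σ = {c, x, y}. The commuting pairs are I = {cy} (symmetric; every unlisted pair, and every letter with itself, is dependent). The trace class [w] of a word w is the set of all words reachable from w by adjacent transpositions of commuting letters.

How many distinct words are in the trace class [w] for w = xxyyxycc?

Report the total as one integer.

piece 0:x — minimal
piece 1:x rests on {0:x}
piece 2:y rests on {1:x}
piece 3:y rests on {2:y}
piece 4:x rests on {3:y}
piece 5:y rests on {4:x}
piece 6:c rests on {4:x}
piece 7:c rests on {6:c}
minimal pieces: {0:x}
ways to finish when only these pieces remain (= sum over removing one remaining piece with nothing left below it):
  1 left: {5}→1  {7}→1
  2 left: {5,7}→2  {6,7}→1
  3 left: {5,6,7}→3
  4 left: {4,5,6,7}→3
  5 left: {3,4,5,6,7}→3
  6 left: {2,3,4,5,6,7}→3
  placing 0:x first → 3 extensions

3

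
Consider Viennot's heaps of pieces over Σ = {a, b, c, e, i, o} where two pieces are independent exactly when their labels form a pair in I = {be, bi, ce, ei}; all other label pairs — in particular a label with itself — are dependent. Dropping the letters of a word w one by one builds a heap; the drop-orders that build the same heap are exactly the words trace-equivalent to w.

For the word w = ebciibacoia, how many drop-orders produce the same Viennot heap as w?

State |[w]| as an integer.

#0=e has no predecessor
#1=b has no predecessor
#2=c depends on [1:b]
#3=i depends on [2:c]
#4=i depends on [3:i]
#5=b depends on [2:c]
#6=a depends on [0:e, 4:i, 5:b]
#7=c depends on [6:a]
#8=o depends on [7:c]
#9=i depends on [8:o]
#10=a depends on [9:i]
sources: [0:e, 1:b]
N(rest) = Σ N(rest − s) over sources s of rest; N(one piece) = 1:
  size 1 → [10]=1
  size 2 → [9,10]=1
  size 3 → [8,9,10]=1
  size 4 → [7,8,9,10]=1
  size 5 → [6,7,8,9,10]=1
  size 6 → [0,6,7,8,9,10]=1  [4,6,7,8,9,10]=1  [5,6,7,8,9,10]=1
  size 7 → [0,4,6,7,8,9,10]=2  [0,5,6,7,8,9,10]=2  [3,4,6,7,8,9,10]=1  [4,5,6,7,8,9,10]=2
  size 8 → [0,3,4,6,7,8,9,10]=3  [0,4,5,6,7,8,9,10]=6  [3,4,5,6,7,8,9,10]=3
  size 9 → [0,3,4,5,6,7,8,9,10]=12  [2,3,4,5,6,7,8,9,10]=3
  first=0(e) contributes 3
  first=1(b) contributes 15
|[w]| = 18

18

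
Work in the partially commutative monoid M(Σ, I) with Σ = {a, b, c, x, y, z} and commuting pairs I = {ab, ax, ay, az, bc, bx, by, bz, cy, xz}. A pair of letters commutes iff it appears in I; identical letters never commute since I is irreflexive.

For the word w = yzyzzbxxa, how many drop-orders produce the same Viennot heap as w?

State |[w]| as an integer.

432

#0=y has no predecessor
#1=z depends on [0:y]
#2=y depends on [1:z]
#3=z depends on [2:y]
#4=z depends on [3:z]
#5=b has no predecessor
#6=x depends on [2:y]
#7=x depends on [6:x]
#8=a has no predecessor
sources: [0:y, 5:b, 8:a]
N(rest) = Σ N(rest − s) over sources s of rest; N(one piece) = 1:
  size 1 → [4]=1  [5]=1  [7]=1  [8]=1
  size 2 → [3,4]=1  [4,5]=2  [4,7]=2  [4,8]=2  [5,7]=2  [5,8]=2  [6,7]=1  [7,8]=2
  size 3 → [3,4,5]=3  [3,4,7]=3  [3,4,8]=3  [4,5,7]=6  [4,5,8]=6  [4,6,7]=3  [4,7,8]=6  [5,6,7]=3  [5,7,8]=6  [6,7,8]=3
  size 4 → [3,4,5,7]=12  [3,4,5,8]=12  [3,4,6,7]=6  [3,4,7,8]=12  [4,5,6,7]=12  [4,5,7,8]=24  [4,6,7,8]=12  [5,6,7,8]=12
  size 5 → [2,3,4,6,7]=6  [3,4,5,6,7]=30  [3,4,5,7,8]=60  [3,4,6,7,8]=30  [4,5,6,7,8]=60
  size 6 → [1,2,3,4,6,7]=6  [2,3,4,5,6,7]=36  [2,3,4,6,7,8]=36  [3,4,5,6,7,8]=180
  size 7 → [0,1,2,3,4,6,7]=6  [1,2,3,4,5,6,7]=42  [1,2,3,4,6,7,8]=42  [2,3,4,5,6,7,8]=252
  first=0(y) contributes 336
  first=5(b) contributes 48
  first=8(a) contributes 48
|[w]| = 432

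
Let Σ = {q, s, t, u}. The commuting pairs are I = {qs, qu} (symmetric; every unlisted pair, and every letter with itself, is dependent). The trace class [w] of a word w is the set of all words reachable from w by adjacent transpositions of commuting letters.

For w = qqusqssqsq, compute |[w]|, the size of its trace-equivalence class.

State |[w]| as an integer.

0(q) covers ∅
1(q) covers 0:q
2(u) covers ∅
3(s) covers 2:u
4(q) covers 1:q
5(s) covers 3:s
6(s) covers 5:s
7(q) covers 4:q
8(s) covers 6:s
9(q) covers 7:q
floor of heap: 0:q, 2:u
completions by unplaced set U, small U first (add the entries for U minus each lowest piece of U):
  |U|=1: {8}:1  {9}:1
  |U|=2: {6,8}:1  {7,9}:1  {8,9}:2
  |U|=3: {4,7,9}:1  {5,6,8}:1  {6,8,9}:3  {7,8,9}:3
  |U|=4: {1,4,7,9}:1  {3,5,6,8}:1  {4,7,8,9}:4  {5,6,8,9}:4  {6,7,8,9}:6
  |U|=5: {0,1,4,7,9}:1  {1,4,7,8,9}:5  {2,3,5,6,8}:1  {3,5,6,8,9}:5  {4,6,7,8,9}:10  {5,6,7,8,9}:10
  |U|=6: {0,1,4,7,8,9}:6  {1,4,6,7,8,9}:15  {2,3,5,6,8,9}:6  {3,5,6,7,8,9}:15  {4,5,6,7,8,9}:20
  |U|=7: {0,1,4,6,7,8,9}:21  {1,4,5,6,7,8,9}:35  {2,3,5,6,7,8,9}:21  {3,4,5,6,7,8,9}:35
  |U|=8: {0,1,4,5,6,7,8,9}:56  {1,3,4,5,6,7,8,9}:70  {2,3,4,5,6,7,8,9}:56
  start at 0(q): 126
  start at 2(u): 126
sum over floor = 252

252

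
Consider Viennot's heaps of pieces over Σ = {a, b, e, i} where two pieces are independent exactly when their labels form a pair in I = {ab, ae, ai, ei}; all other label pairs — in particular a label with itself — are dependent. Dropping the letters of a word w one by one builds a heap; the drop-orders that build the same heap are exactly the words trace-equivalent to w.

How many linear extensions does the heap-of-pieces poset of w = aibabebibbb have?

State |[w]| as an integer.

0(a) covers ∅
1(i) covers ∅
2(b) covers 1:i
3(a) covers 0:a
4(b) covers 2:b
5(e) covers 4:b
6(b) covers 5:e
7(i) covers 6:b
8(b) covers 7:i
9(b) covers 8:b
10(b) covers 9:b
floor of heap: 0:a, 1:i
completions by unplaced set U, small U first (add the entries for U minus each lowest piece of U):
  |U|=1: {3}:1  {10}:1
  |U|=2: {0,3}:1  {3,10}:2  {9,10}:1
  |U|=3: {0,3,10}:3  {3,9,10}:3  {8,9,10}:1
  |U|=4: {0,3,9,10}:6  {3,8,9,10}:4  {7,8,9,10}:1
  |U|=5: {0,3,8,9,10}:10  {3,7,8,9,10}:5  {6,7,8,9,10}:1
  |U|=6: {0,3,7,8,9,10}:15  {3,6,7,8,9,10}:6  {5,6,7,8,9,10}:1
  |U|=7: {0,3,6,7,8,9,10}:21  {3,5,6,7,8,9,10}:7  {4,5,6,7,8,9,10}:1
  |U|=8: {0,3,5,6,7,8,9,10}:28  {2,4,5,6,7,8,9,10}:1  {3,4,5,6,7,8,9,10}:8
  |U|=9: {0,3,4,5,6,7,8,9,10}:36  {1,2,4,5,6,7,8,9,10}:1  {2,3,4,5,6,7,8,9,10}:9
  start at 0(a): 10
  start at 1(i): 45
sum over floor = 55

55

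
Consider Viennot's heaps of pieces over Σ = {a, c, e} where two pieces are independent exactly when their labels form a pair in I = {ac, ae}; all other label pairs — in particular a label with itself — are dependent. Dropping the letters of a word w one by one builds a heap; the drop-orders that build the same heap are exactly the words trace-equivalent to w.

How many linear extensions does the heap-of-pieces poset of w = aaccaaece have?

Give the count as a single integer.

piece 0:a — minimal
piece 1:a rests on {0:a}
piece 2:c — minimal
piece 3:c rests on {2:c}
piece 4:a rests on {1:a}
piece 5:a rests on {4:a}
piece 6:e rests on {3:c}
piece 7:c rests on {6:e}
piece 8:e rests on {7:c}
minimal pieces: {0:a, 2:c}
ways to finish when only these pieces remain (= sum over removing one remaining piece with nothing left below it):
  1 left: {5}→1  {8}→1
  2 left: {4,5}→1  {5,8}→2  {7,8}→1
  3 left: {1,4,5}→1  {4,5,8}→3  {5,7,8}→3  {6,7,8}→1
  4 left: {0,1,4,5}→1  {1,4,5,8}→4  {3,6,7,8}→1  {4,5,7,8}→6  {5,6,7,8}→4
  5 left: {0,1,4,5,8}→5  {1,4,5,7,8}→10  {2,3,6,7,8}→1  {3,5,6,7,8}→5  {4,5,6,7,8}→10
  6 left: {0,1,4,5,7,8}→15  {1,4,5,6,7,8}→20  {2,3,5,6,7,8}→6  {3,4,5,6,7,8}→15
  7 left: {0,1,4,5,6,7,8}→35  {1,3,4,5,6,7,8}→35  {2,3,4,5,6,7,8}→21
  placing 0:a first → 56 extensions
  placing 2:c first → 70 extensions
total linear extensions = 126

126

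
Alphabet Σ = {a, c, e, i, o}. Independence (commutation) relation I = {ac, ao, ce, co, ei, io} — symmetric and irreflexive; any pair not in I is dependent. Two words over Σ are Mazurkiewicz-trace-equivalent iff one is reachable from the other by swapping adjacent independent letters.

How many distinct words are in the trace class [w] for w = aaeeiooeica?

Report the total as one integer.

piece 0:a — minimal
piece 1:a rests on {0:a}
piece 2:e rests on {1:a}
piece 3:e rests on {2:e}
piece 4:i rests on {1:a}
piece 5:o rests on {3:e}
piece 6:o rests on {5:o}
piece 7:e rests on {6:o}
piece 8:i rests on {4:i}
piece 9:c rests on {8:i}
piece 10:a rests on {7:e, 8:i}
minimal pieces: {0:a}
ways to finish when only these pieces remain (= sum over removing one remaining piece with nothing left below it):
  1 left: {9}→1  {10}→1
  2 left: {7,10}→1  {9,10}→2
  3 left: {6,7,10}→1  {7,9,10}→3  {8,9,10}→2
  4 left: {4,8,9,10}→2  {5,6,7,10}→1  {6,7,9,10}→4  {7,8,9,10}→5
  5 left: {3,5,6,7,10}→1  {4,7,8,9,10}→7  {5,6,7,9,10}→5  {6,7,8,9,10}→9
  6 left: {2,3,5,6,7,10}→1  {3,5,6,7,9,10}→6  {4,6,7,8,9,10}→16  {5,6,7,8,9,10}→14
  7 left: {2,3,5,6,7,9,10}→7  {3,5,6,7,8,9,10}→20  {4,5,6,7,8,9,10}→30
  8 left: {2,3,5,6,7,8,9,10}→27  {3,4,5,6,7,8,9,10}→50
  9 left: {2,3,4,5,6,7,8,9,10}→77
  placing 0:a first → 77 extensions

77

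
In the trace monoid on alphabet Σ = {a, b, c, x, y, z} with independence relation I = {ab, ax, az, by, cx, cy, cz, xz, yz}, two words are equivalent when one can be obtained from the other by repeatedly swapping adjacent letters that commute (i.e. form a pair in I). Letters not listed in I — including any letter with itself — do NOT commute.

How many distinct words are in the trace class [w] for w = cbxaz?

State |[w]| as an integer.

8

drop 0:c onto floor
drop 1:b onto {0:c}
drop 2:x onto {1:b}
drop 3:a onto {0:c}
drop 4:z onto {1:b}
ground layer = {0:c}
drop-orders for the pieces not yet dropped (sum over which currently-grounded one goes next):
  1 to go: {2} 1  {3} 1  {4} 1
  2 to go: {2,3} 2  {2,4} 2  {3,4} 2
  3 to go: {1,2,4} 2  {2,3,4} 6
  if 0:c drops first: 8 orders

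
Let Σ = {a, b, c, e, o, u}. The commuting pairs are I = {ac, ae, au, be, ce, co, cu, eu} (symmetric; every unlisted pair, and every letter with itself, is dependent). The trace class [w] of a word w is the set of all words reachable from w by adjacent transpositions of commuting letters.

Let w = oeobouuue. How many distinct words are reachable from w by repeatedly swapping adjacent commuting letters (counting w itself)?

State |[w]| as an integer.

#0=o has no predecessor
#1=e depends on [0:o]
#2=o depends on [1:e]
#3=b depends on [2:o]
#4=o depends on [3:b]
#5=u depends on [4:o]
#6=u depends on [5:u]
#7=u depends on [6:u]
#8=e depends on [4:o]
sources: [0:o]
N(rest) = Σ N(rest − s) over sources s of rest; N(one piece) = 1:
  size 1 → [7]=1  [8]=1
  size 2 → [6,7]=1  [7,8]=2
  size 3 → [5,6,7]=1  [6,7,8]=3
  size 4 → [5,6,7,8]=4
  size 5 → [4,5,6,7,8]=4
  size 6 → [3,4,5,6,7,8]=4
  size 7 → [2,3,4,5,6,7,8]=4
  first=0(o) contributes 4

4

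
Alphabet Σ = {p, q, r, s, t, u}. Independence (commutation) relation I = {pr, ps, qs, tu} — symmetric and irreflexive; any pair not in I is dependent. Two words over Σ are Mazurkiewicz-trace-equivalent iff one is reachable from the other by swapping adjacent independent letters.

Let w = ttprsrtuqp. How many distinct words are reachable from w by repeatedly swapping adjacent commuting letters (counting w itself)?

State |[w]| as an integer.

#0=t has no predecessor
#1=t depends on [0:t]
#2=p depends on [1:t]
#3=r depends on [1:t]
#4=s depends on [3:r]
#5=r depends on [4:s]
#6=t depends on [2:p, 5:r]
#7=u depends on [2:p, 5:r]
#8=q depends on [6:t, 7:u]
#9=p depends on [8:q]
sources: [0:t]
N(rest) = Σ N(rest − s) over sources s of rest; N(one piece) = 1:
  size 1 → [9]=1
  size 2 → [8,9]=1
  size 3 → [6,8,9]=1  [7,8,9]=1
  size 4 → [6,7,8,9]=2
  size 5 → [2,6,7,8,9]=2  [5,6,7,8,9]=2
  size 6 → [2,5,6,7,8,9]=4  [4,5,6,7,8,9]=2
  size 7 → [2,4,5,6,7,8,9]=6  [3,4,5,6,7,8,9]=2
  size 8 → [2,3,4,5,6,7,8,9]=8
  first=0(t) contributes 8

8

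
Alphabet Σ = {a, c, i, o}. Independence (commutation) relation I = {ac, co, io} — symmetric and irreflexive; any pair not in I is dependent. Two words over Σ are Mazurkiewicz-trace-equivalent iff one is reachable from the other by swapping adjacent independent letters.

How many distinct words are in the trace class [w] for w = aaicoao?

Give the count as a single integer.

drop 0:a onto floor
drop 1:a onto {0:a}
drop 2:i onto {1:a}
drop 3:c onto {2:i}
drop 4:o onto {1:a}
drop 5:a onto {2:i, 4:o}
drop 6:o onto {5:a}
ground layer = {0:a}
drop-orders for the pieces not yet dropped (sum over which currently-grounded one goes next):
  1 to go: {3} 1  {6} 1
  2 to go: {3,6} 2  {5,6} 1
  3 to go: {3,5,6} 3  {4,5,6} 1
  4 to go: {2,3,5,6} 3  {3,4,5,6} 4
  5 to go: {2,3,4,5,6} 7
  if 0:a drops first: 7 orders

7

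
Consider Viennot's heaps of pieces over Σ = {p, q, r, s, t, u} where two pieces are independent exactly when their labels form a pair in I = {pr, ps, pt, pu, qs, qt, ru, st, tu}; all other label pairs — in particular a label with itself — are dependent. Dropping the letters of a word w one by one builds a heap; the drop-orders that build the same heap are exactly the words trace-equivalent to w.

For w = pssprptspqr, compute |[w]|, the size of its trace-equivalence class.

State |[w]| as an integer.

462

drop 0:p onto floor
drop 1:s onto floor
drop 2:s onto {1:s}
drop 3:p onto {0:p}
drop 4:r onto {2:s}
drop 5:p onto {3:p}
drop 6:t onto {4:r}
drop 7:s onto {4:r}
drop 8:p onto {5:p}
drop 9:q onto {4:r, 8:p}
drop 10:r onto {6:t, 7:s, 9:q}
ground layer = {0:p, 1:s}
drop-orders for the pieces not yet dropped (sum over which currently-grounded one goes next):
  1 to go: {10} 1
  2 to go: {6,10} 1  {7,10} 1  {9,10} 1
  3 to go: {6,7,10} 2  {6,9,10} 2  {7,9,10} 2  {8,9,10} 1
  4 to go: {5,8,9,10} 1  {6,7,9,10} 6  {6,8,9,10} 3  {7,8,9,10} 3
  5 to go: {3,5,8,9,10} 1  {4,6,7,9,10} 6  {5,6,8,9,10} 4  {5,7,8,9,10} 4  {6,7,8,9,10} 12
  6 to go: {0,3,5,8,9,10} 1  {2,4,6,7,9,10} 6  {3,5,6,8,9,10} 5  {3,5,7,8,9,10} 5  {4,6,7,8,9,10} 18  {5,6,7,8,9,10} 20
  7 to go: {0,3,5,6,8,9,10} 6  {0,3,5,7,8,9,10} 6  {1,2,4,6,7,9,10} 6  {2,4,6,7,8,9,10} 24  {3,5,6,7,8,9,10} 30  {4,5,6,7,8,9,10} 38
  8 to go: {0,3,5,6,7,8,9,10} 42  {1,2,4,6,7,8,9,10} 30  {2,4,5,6,7,8,9,10} 62  {3,4,5,6,7,8,9,10} 68
  9 to go: {0,3,4,5,6,7,8,9,10} 110  {1,2,4,5,6,7,8,9,10} 92  {2,3,4,5,6,7,8,9,10} 130
  if 0:p drops first: 222 orders
  if 1:s drops first: 240 orders
heap linearizations: 462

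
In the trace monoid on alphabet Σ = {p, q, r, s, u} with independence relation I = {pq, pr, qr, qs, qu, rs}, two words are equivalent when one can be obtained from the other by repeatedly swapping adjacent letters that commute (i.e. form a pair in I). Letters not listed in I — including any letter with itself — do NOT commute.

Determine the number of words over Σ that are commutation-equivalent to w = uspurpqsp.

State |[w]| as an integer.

36

#0=u has no predecessor
#1=s depends on [0:u]
#2=p depends on [1:s]
#3=u depends on [2:p]
#4=r depends on [3:u]
#5=p depends on [3:u]
#6=q has no predecessor
#7=s depends on [5:p]
#8=p depends on [7:s]
sources: [0:u, 6:q]
N(rest) = Σ N(rest − s) over sources s of rest; N(one piece) = 1:
  size 1 → [4]=1  [6]=1  [8]=1
  size 2 → [4,6]=2  [4,8]=2  [6,8]=2  [7,8]=1
  size 3 → [4,6,8]=6  [4,7,8]=3  [5,7,8]=1  [6,7,8]=3
  size 4 → [4,5,7,8]=4  [4,6,7,8]=12  [5,6,7,8]=4
  size 5 → [3,4,5,7,8]=4  [4,5,6,7,8]=20
  size 6 → [2,3,4,5,7,8]=4  [3,4,5,6,7,8]=24
  size 7 → [1,2,3,4,5,7,8]=4  [2,3,4,5,6,7,8]=28
  first=0(u) contributes 32
  first=6(q) contributes 4
|[w]| = 36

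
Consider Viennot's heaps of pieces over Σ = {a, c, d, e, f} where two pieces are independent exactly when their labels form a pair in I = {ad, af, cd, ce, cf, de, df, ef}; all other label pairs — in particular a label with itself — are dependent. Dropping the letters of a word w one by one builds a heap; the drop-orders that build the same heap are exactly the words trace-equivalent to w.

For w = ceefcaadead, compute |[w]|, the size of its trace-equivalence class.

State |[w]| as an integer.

2970

drop 0:c onto floor
drop 1:e onto floor
drop 2:e onto {1:e}
drop 3:f onto floor
drop 4:c onto {0:c}
drop 5:a onto {2:e, 4:c}
drop 6:a onto {5:a}
drop 7:d onto floor
drop 8:e onto {6:a}
drop 9:a onto {8:e}
drop 10:d onto {7:d}
ground layer = {0:c, 1:e, 3:f, 7:d}
drop-orders for the pieces not yet dropped (sum over which currently-grounded one goes next):
  1 to go: {3} 1  {9} 1  {10} 1
  2 to go: {3,9} 2  {3,10} 2  {7,10} 1  {8,9} 1  {9,10} 2
  3 to go: {3,7,10} 3  {3,8,9} 3  {3,9,10} 6  {6,8,9} 1  {7,9,10} 3  {8,9,10} 3
  4 to go: {3,6,8,9} 4  {3,7,9,10} 12  {3,8,9,10} 12  {5,6,8,9} 1  {6,8,9,10} 4  {7,8,9,10} 6
  5 to go: {2,5,6,8,9} 1  {3,5,6,8,9} 5  {3,6,8,9,10} 20  {3,7,8,9,10} 30  {4,5,6,8,9} 1  {5,6,8,9,10} 5  {6,7,8,9,10} 10
  6 to go: {0,4,5,6,8,9} 1  {1,2,5,6,8,9} 1  {2,3,5,6,8,9} 6  {2,4,5,6,8,9} 2  {2,5,6,8,9,10} 6  {3,4,5,6,8,9} 6  {3,5,6,8,9,10} 30  {3,6,7,8,9,10} 60  {4,5,6,8,9,10} 6  {5,6,7,8,9,10} 15
  7 to go: {0,2,4,5,6,8,9} 3  {0,3,4,5,6,8,9} 7  {0,4,5,6,8,9,10} 7  {1,2,3,5,6,8,9} 7  {1,2,4,5,6,8,9} 3  {1,2,5,6,8,9,10} 7  {2,3,4,5,6,8,9} 14  {2,3,5,6,8,9,10} 42  {2,4,5,6,8,9,10} 14  {2,5,6,7,8,9,10} 21  {3,4,5,6,8,9,10} 42  {3,5,6,7,8,9,10} 105  {4,5,6,7,8,9,10} 21
  8 to go: {0,1,2,4,5,6,8,9} 6  {0,2,3,4,5,6,8,9} 24  {0,2,4,5,6,8,9,10} 24  {0,3,4,5,6,8,9,10} 56  {0,4,5,6,7,8,9,10} 28  {1,2,3,4,5,6,8,9} 24  {1,2,3,5,6,8,9,10} 56  {1,2,4,5,6,8,9,10} 24  {1,2,5,6,7,8,9,10} 28  {2,3,4,5,6,8,9,10} 112  {2,3,5,6,7,8,9,10} 168  {2,4,5,6,7,8,9,10} 56  {3,4,5,6,7,8,9,10} 168
  9 to go: {0,1,2,3,4,5,6,8,9} 54  {0,1,2,4,5,6,8,9,10} 54  {0,2,3,4,5,6,8,9,10} 216  {0,2,4,5,6,7,8,9,10} 108  {0,3,4,5,6,7,8,9,10} 252  {1,2,3,4,5,6,8,9,10} 216  {1,2,3,5,6,7,8,9,10} 252  {1,2,4,5,6,7,8,9,10} 108  {2,3,4,5,6,7,8,9,10} 504
  if 0:c drops first: 1080 orders
  if 1:e drops first: 1080 orders
  if 3:f drops first: 270 orders
  if 7:d drops first: 540 orders
heap linearizations: 2970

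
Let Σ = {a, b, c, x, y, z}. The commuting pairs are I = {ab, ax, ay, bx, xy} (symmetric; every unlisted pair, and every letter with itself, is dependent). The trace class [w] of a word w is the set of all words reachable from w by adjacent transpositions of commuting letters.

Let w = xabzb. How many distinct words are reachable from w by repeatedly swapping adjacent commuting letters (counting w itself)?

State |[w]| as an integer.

piece 0:x — minimal
piece 1:a — minimal
piece 2:b — minimal
piece 3:z rests on {0:x, 1:a, 2:b}
piece 4:b rests on {3:z}
minimal pieces: {0:x, 1:a, 2:b}
ways to finish when only these pieces remain (= sum over removing one remaining piece with nothing left below it):
  1 left: {4}→1
  2 left: {3,4}→1
  3 left: {0,3,4}→1  {1,3,4}→1  {2,3,4}→1
  placing 0:x first → 2 extensions
  placing 1:a first → 2 extensions
  placing 2:b first → 2 extensions
total linear extensions = 6

6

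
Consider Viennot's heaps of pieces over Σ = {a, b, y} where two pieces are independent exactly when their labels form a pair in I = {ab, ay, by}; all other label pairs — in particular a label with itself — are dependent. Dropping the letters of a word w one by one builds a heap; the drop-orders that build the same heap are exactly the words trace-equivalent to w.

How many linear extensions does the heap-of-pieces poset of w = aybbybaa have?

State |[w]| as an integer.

#0=a has no predecessor
#1=y has no predecessor
#2=b has no predecessor
#3=b depends on [2:b]
#4=y depends on [1:y]
#5=b depends on [3:b]
#6=a depends on [0:a]
#7=a depends on [6:a]
sources: [0:a, 1:y, 2:b]
N(rest) = Σ N(rest − s) over sources s of rest; N(one piece) = 1:
  size 1 → [4]=1  [5]=1  [7]=1
  size 2 → [1,4]=1  [3,5]=1  [4,5]=2  [4,7]=2  [5,7]=2  [6,7]=1
  size 3 → [0,6,7]=1  [1,4,5]=3  [1,4,7]=3  [2,3,5]=1  [3,4,5]=3  [3,5,7]=3  [4,5,7]=6  [4,6,7]=3  [5,6,7]=3
  size 4 → [0,4,6,7]=4  [0,5,6,7]=4  [1,3,4,5]=6  [1,4,5,7]=12  [1,4,6,7]=6  [2,3,4,5]=4  [2,3,5,7]=4  [3,4,5,7]=12  [3,5,6,7]=6  [4,5,6,7]=12
  size 5 → [0,1,4,6,7]=10  [0,3,5,6,7]=10  [0,4,5,6,7]=20  [1,2,3,4,5]=10  [1,3,4,5,7]=30  [1,4,5,6,7]=30  [2,3,4,5,7]=20  [2,3,5,6,7]=10  [3,4,5,6,7]=30
  size 6 → [0,1,4,5,6,7]=60  [0,2,3,5,6,7]=20  [0,3,4,5,6,7]=60  [1,2,3,4,5,7]=60  [1,3,4,5,6,7]=90  [2,3,4,5,6,7]=60
  first=0(a) contributes 210
  first=1(y) contributes 140
  first=2(b) contributes 210
|[w]| = 560

560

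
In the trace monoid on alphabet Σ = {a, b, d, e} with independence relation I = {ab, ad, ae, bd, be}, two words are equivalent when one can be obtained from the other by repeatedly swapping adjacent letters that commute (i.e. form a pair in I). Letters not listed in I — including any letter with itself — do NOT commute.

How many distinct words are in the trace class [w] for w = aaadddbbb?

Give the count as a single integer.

1680

#0=a has no predecessor
#1=a depends on [0:a]
#2=a depends on [1:a]
#3=d has no predecessor
#4=d depends on [3:d]
#5=d depends on [4:d]
#6=b has no predecessor
#7=b depends on [6:b]
#8=b depends on [7:b]
sources: [0:a, 3:d, 6:b]
N(rest) = Σ N(rest − s) over sources s of rest; N(one piece) = 1:
  size 1 → [2]=1  [5]=1  [8]=1
  size 2 → [1,2]=1  [2,5]=2  [2,8]=2  [4,5]=1  [5,8]=2  [7,8]=1
  size 3 → [0,1,2]=1  [1,2,5]=3  [1,2,8]=3  [2,4,5]=3  [2,5,8]=6  [2,7,8]=3  [3,4,5]=1  [4,5,8]=3  [5,7,8]=3  [6,7,8]=1
  size 4 → [0,1,2,5]=4  [0,1,2,8]=4  [1,2,4,5]=6  [1,2,5,8]=12  [1,2,7,8]=6  [2,3,4,5]=4  [2,4,5,8]=12  [2,5,7,8]=12  [2,6,7,8]=4  [3,4,5,8]=4  [4,5,7,8]=6  [5,6,7,8]=4
  size 5 → [0,1,2,4,5]=10  [0,1,2,5,8]=20  [0,1,2,7,8]=10  [1,2,3,4,5]=10  [1,2,4,5,8]=30  [1,2,5,7,8]=30  [1,2,6,7,8]=10  [2,3,4,5,8]=20  [2,4,5,7,8]=30  [2,5,6,7,8]=20  [3,4,5,7,8]=10  [4,5,6,7,8]=10
  size 6 → [0,1,2,3,4,5]=20  [0,1,2,4,5,8]=60  [0,1,2,5,7,8]=60  [0,1,2,6,7,8]=20  [1,2,3,4,5,8]=60  [1,2,4,5,7,8]=90  [1,2,5,6,7,8]=60  [2,3,4,5,7,8]=60  [2,4,5,6,7,8]=60  [3,4,5,6,7,8]=20
  size 7 → [0,1,2,3,4,5,8]=140  [0,1,2,4,5,7,8]=210  [0,1,2,5,6,7,8]=140  [1,2,3,4,5,7,8]=210  [1,2,4,5,6,7,8]=210  [2,3,4,5,6,7,8]=140
  first=0(a) contributes 560
  first=3(d) contributes 560
  first=6(b) contributes 560
|[w]| = 1680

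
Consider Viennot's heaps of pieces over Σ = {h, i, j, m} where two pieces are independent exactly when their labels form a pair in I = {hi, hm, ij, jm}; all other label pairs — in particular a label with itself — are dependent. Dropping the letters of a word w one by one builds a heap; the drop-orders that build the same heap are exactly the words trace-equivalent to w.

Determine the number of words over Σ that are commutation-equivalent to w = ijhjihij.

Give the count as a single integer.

56

#0=i has no predecessor
#1=j has no predecessor
#2=h depends on [1:j]
#3=j depends on [2:h]
#4=i depends on [0:i]
#5=h depends on [3:j]
#6=i depends on [4:i]
#7=j depends on [5:h]
sources: [0:i, 1:j]
N(rest) = Σ N(rest − s) over sources s of rest; N(one piece) = 1:
  size 1 → [6]=1  [7]=1
  size 2 → [4,6]=1  [5,7]=1  [6,7]=2
  size 3 → [0,4,6]=1  [3,5,7]=1  [4,6,7]=3  [5,6,7]=3
  size 4 → [0,4,6,7]=4  [2,3,5,7]=1  [3,5,6,7]=4  [4,5,6,7]=6
  size 5 → [0,4,5,6,7]=10  [1,2,3,5,7]=1  [2,3,5,6,7]=5  [3,4,5,6,7]=10
  size 6 → [0,3,4,5,6,7]=20  [1,2,3,5,6,7]=6  [2,3,4,5,6,7]=15
  first=0(i) contributes 21
  first=1(j) contributes 35
|[w]| = 56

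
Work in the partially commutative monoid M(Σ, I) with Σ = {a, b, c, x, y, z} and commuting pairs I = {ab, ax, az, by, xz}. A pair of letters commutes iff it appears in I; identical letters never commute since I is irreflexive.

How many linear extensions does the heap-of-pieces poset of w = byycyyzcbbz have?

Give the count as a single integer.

3

#0=b has no predecessor
#1=y has no predecessor
#2=y depends on [1:y]
#3=c depends on [0:b, 2:y]
#4=y depends on [3:c]
#5=y depends on [4:y]
#6=z depends on [5:y]
#7=c depends on [6:z]
#8=b depends on [7:c]
#9=b depends on [8:b]
#10=z depends on [9:b]
sources: [0:b, 1:y]
N(rest) = Σ N(rest − s) over sources s of rest; N(one piece) = 1:
  size 1 → [10]=1
  size 2 → [9,10]=1
  size 3 → [8,9,10]=1
  size 4 → [7,8,9,10]=1
  size 5 → [6,7,8,9,10]=1
  size 6 → [5,6,7,8,9,10]=1
  size 7 → [4,5,6,7,8,9,10]=1
  size 8 → [3,4,5,6,7,8,9,10]=1
  size 9 → [0,3,4,5,6,7,8,9,10]=1  [2,3,4,5,6,7,8,9,10]=1
  first=0(b) contributes 1
  first=1(y) contributes 2
|[w]| = 3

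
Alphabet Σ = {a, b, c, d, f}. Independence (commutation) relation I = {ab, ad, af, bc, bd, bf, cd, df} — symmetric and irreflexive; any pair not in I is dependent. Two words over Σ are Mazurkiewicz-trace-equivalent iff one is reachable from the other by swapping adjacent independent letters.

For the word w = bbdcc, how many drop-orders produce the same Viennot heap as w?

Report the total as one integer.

drop 0:b onto floor
drop 1:b onto {0:b}
drop 2:d onto floor
drop 3:c onto floor
drop 4:c onto {3:c}
ground layer = {0:b, 2:d, 3:c}
drop-orders for the pieces not yet dropped (sum over which currently-grounded one goes next):
  1 to go: {1} 1  {2} 1  {4} 1
  2 to go: {0,1} 1  {1,2} 2  {1,4} 2  {2,4} 2  {3,4} 1
  3 to go: {0,1,2} 3  {0,1,4} 3  {1,2,4} 6  {1,3,4} 3  {2,3,4} 3
  if 0:b drops first: 12 orders
  if 2:d drops first: 6 orders
  if 3:c drops first: 12 orders
heap linearizations: 30

30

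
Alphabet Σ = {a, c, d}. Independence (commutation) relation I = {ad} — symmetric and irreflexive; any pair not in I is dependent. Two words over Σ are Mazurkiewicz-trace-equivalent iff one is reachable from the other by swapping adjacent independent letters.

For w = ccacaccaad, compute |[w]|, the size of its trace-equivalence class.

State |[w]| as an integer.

3

0(c) covers ∅
1(c) covers 0:c
2(a) covers 1:c
3(c) covers 2:a
4(a) covers 3:c
5(c) covers 4:a
6(c) covers 5:c
7(a) covers 6:c
8(a) covers 7:a
9(d) covers 6:c
floor of heap: 0:c
completions by unplaced set U, small U first (add the entries for U minus each lowest piece of U):
  |U|=1: {8}:1  {9}:1
  |U|=2: {7,8}:1  {8,9}:2
  |U|=3: {7,8,9}:3
  |U|=4: {6,7,8,9}:3
  |U|=5: {5,6,7,8,9}:3
  |U|=6: {4,5,6,7,8,9}:3
  |U|=7: {3,4,5,6,7,8,9}:3
  |U|=8: {2,3,4,5,6,7,8,9}:3
  start at 0(c): 3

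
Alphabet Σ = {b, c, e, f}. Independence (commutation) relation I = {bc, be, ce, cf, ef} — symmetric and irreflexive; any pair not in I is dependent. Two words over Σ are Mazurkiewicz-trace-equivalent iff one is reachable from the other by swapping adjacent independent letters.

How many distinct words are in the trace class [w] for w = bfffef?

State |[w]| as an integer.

0(b) covers ∅
1(f) covers 0:b
2(f) covers 1:f
3(f) covers 2:f
4(e) covers ∅
5(f) covers 3:f
floor of heap: 0:b, 4:e
completions by unplaced set U, small U first (add the entries for U minus each lowest piece of U):
  |U|=1: {4}:1  {5}:1
  |U|=2: {3,5}:1  {4,5}:2
  |U|=3: {2,3,5}:1  {3,4,5}:3
  |U|=4: {1,2,3,5}:1  {2,3,4,5}:4
  start at 0(b): 5
  start at 4(e): 1
sum over floor = 6

6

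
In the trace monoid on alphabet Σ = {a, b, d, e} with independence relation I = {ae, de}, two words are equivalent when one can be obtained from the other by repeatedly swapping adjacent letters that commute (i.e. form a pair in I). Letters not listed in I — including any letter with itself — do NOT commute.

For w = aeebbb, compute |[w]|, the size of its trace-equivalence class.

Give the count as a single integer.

#0=a has no predecessor
#1=e has no predecessor
#2=e depends on [1:e]
#3=b depends on [0:a, 2:e]
#4=b depends on [3:b]
#5=b depends on [4:b]
sources: [0:a, 1:e]
N(rest) = Σ N(rest − s) over sources s of rest; N(one piece) = 1:
  size 1 → [5]=1
  size 2 → [4,5]=1
  size 3 → [3,4,5]=1
  size 4 → [0,3,4,5]=1  [2,3,4,5]=1
  first=0(a) contributes 1
  first=1(e) contributes 2
|[w]| = 3

3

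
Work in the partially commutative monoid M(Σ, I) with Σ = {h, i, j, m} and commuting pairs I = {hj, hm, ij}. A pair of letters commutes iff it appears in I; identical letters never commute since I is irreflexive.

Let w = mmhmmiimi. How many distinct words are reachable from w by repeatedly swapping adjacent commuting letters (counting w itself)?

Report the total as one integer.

5

#0=m has no predecessor
#1=m depends on [0:m]
#2=h has no predecessor
#3=m depends on [1:m]
#4=m depends on [3:m]
#5=i depends on [2:h, 4:m]
#6=i depends on [5:i]
#7=m depends on [6:i]
#8=i depends on [7:m]
sources: [0:m, 2:h]
N(rest) = Σ N(rest − s) over sources s of rest; N(one piece) = 1:
  size 1 → [8]=1
  size 2 → [7,8]=1
  size 3 → [6,7,8]=1
  size 4 → [5,6,7,8]=1
  size 5 → [2,5,6,7,8]=1  [4,5,6,7,8]=1
  size 6 → [2,4,5,6,7,8]=2  [3,4,5,6,7,8]=1
  size 7 → [1,3,4,5,6,7,8]=1  [2,3,4,5,6,7,8]=3
  first=0(m) contributes 4
  first=2(h) contributes 1
|[w]| = 5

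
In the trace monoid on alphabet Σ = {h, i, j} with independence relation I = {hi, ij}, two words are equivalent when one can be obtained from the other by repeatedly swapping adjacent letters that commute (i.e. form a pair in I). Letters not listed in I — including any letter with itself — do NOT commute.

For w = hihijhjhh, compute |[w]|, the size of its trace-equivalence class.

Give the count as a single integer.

36

#0=h has no predecessor
#1=i has no predecessor
#2=h depends on [0:h]
#3=i depends on [1:i]
#4=j depends on [2:h]
#5=h depends on [4:j]
#6=j depends on [5:h]
#7=h depends on [6:j]
#8=h depends on [7:h]
sources: [0:h, 1:i]
N(rest) = Σ N(rest − s) over sources s of rest; N(one piece) = 1:
  size 1 → [3]=1  [8]=1
  size 2 → [1,3]=1  [3,8]=2  [7,8]=1
  size 3 → [1,3,8]=3  [3,7,8]=3  [6,7,8]=1
  size 4 → [1,3,7,8]=6  [3,6,7,8]=4  [5,6,7,8]=1
  size 5 → [1,3,6,7,8]=10  [3,5,6,7,8]=5  [4,5,6,7,8]=1
  size 6 → [1,3,5,6,7,8]=15  [2,4,5,6,7,8]=1  [3,4,5,6,7,8]=6
  size 7 → [0,2,4,5,6,7,8]=1  [1,3,4,5,6,7,8]=21  [2,3,4,5,6,7,8]=7
  first=0(h) contributes 28
  first=1(i) contributes 8
|[w]| = 36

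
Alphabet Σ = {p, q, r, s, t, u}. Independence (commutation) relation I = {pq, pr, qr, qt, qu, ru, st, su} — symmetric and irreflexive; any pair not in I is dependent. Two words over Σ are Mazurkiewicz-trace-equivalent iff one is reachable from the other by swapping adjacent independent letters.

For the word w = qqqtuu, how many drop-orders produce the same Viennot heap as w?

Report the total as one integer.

drop 0:q onto floor
drop 1:q onto {0:q}
drop 2:q onto {1:q}
drop 3:t onto floor
drop 4:u onto {3:t}
drop 5:u onto {4:u}
ground layer = {0:q, 3:t}
drop-orders for the pieces not yet dropped (sum over which currently-grounded one goes next):
  1 to go: {2} 1  {5} 1
  2 to go: {1,2} 1  {2,5} 2  {4,5} 1
  3 to go: {0,1,2} 1  {1,2,5} 3  {2,4,5} 3  {3,4,5} 1
  4 to go: {0,1,2,5} 4  {1,2,4,5} 6  {2,3,4,5} 4
  if 0:q drops first: 10 orders
  if 3:t drops first: 10 orders
heap linearizations: 20

20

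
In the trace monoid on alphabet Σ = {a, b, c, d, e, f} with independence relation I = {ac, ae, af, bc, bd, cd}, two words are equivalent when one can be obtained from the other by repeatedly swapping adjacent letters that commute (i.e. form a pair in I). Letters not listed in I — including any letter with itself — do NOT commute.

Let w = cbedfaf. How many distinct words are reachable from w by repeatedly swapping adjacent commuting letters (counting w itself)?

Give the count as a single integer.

piece 0:c — minimal
piece 1:b — minimal
piece 2:e rests on {0:c, 1:b}
piece 3:d rests on {2:e}
piece 4:f rests on {3:d}
piece 5:a rests on {3:d}
piece 6:f rests on {4:f}
minimal pieces: {0:c, 1:b}
ways to finish when only these pieces remain (= sum over removing one remaining piece with nothing left below it):
  1 left: {5}→1  {6}→1
  2 left: {4,6}→1  {5,6}→2
  3 left: {4,5,6}→3
  4 left: {3,4,5,6}→3
  5 left: {2,3,4,5,6}→3
  placing 0:c first → 3 extensions
  placing 1:b first → 3 extensions
total linear extensions = 6

6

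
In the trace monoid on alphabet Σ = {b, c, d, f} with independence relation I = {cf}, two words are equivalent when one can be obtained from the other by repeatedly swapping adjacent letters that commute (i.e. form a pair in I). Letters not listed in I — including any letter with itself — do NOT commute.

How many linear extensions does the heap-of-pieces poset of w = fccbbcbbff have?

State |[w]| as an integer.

piece 0:f — minimal
piece 1:c — minimal
piece 2:c rests on {1:c}
piece 3:b rests on {0:f, 2:c}
piece 4:b rests on {3:b}
piece 5:c rests on {4:b}
piece 6:b rests on {5:c}
piece 7:b rests on {6:b}
piece 8:f rests on {7:b}
piece 9:f rests on {8:f}
minimal pieces: {0:f, 1:c}
ways to finish when only these pieces remain (= sum over removing one remaining piece with nothing left below it):
  1 left: {9}→1
  2 left: {8,9}→1
  3 left: {7,8,9}→1
  4 left: {6,7,8,9}→1
  5 left: {5,6,7,8,9}→1
  6 left: {4,5,6,7,8,9}→1
  7 left: {3,4,5,6,7,8,9}→1
  8 left: {0,3,4,5,6,7,8,9}→1  {2,3,4,5,6,7,8,9}→1
  placing 0:f first → 1 extensions
  placing 1:c first → 2 extensions
total linear extensions = 3

3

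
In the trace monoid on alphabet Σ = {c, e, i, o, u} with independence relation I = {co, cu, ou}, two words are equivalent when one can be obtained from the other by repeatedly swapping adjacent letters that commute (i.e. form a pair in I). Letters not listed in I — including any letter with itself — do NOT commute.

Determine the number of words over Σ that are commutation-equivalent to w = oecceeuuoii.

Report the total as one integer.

3

0(o) covers ∅
1(e) covers 0:o
2(c) covers 1:e
3(c) covers 2:c
4(e) covers 3:c
5(e) covers 4:e
6(u) covers 5:e
7(u) covers 6:u
8(o) covers 5:e
9(i) covers 7:u, 8:o
10(i) covers 9:i
floor of heap: 0:o
completions by unplaced set U, small U first (add the entries for U minus each lowest piece of U):
  |U|=1: {10}:1
  |U|=2: {9,10}:1
  |U|=3: {7,9,10}:1  {8,9,10}:1
  |U|=4: {6,7,9,10}:1  {7,8,9,10}:2
  |U|=5: {6,7,8,9,10}:3
  |U|=6: {5,6,7,8,9,10}:3
  |U|=7: {4,5,6,7,8,9,10}:3
  |U|=8: {3,4,5,6,7,8,9,10}:3
  |U|=9: {2,3,4,5,6,7,8,9,10}:3
  start at 0(o): 3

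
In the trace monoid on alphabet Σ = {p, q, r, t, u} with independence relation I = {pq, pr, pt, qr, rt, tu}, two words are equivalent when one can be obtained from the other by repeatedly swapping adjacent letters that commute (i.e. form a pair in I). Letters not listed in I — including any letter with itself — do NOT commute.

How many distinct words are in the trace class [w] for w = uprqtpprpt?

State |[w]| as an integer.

1260

0(u) covers ∅
1(p) covers 0:u
2(r) covers 0:u
3(q) covers 0:u
4(t) covers 3:q
5(p) covers 1:p
6(p) covers 5:p
7(r) covers 2:r
8(p) covers 6:p
9(t) covers 4:t
floor of heap: 0:u
completions by unplaced set U, small U first (add the entries for U minus each lowest piece of U):
  |U|=1: {7}:1  {8}:1  {9}:1
  |U|=2: {2,7}:1  {4,9}:1  {6,8}:1  {7,8}:2  {7,9}:2  {8,9}:2
  |U|=3: {2,7,8}:3  {2,7,9}:3  {3,4,9}:1  {4,7,9}:3  {4,8,9}:3  {5,6,8}:1  {6,7,8}:3  {6,8,9}:3  {7,8,9}:6
  |U|=4: {1,5,6,8}:1  {2,4,7,9}:6  {2,6,7,8}:6  {2,7,8,9}:12  {3,4,7,9}:4  {3,4,8,9}:4  {4,6,8,9}:6  {4,7,8,9}:12  {5,6,7,8}:4  {5,6,8,9}:4  {6,7,8,9}:12
  |U|=5: {1,5,6,7,8}:5  {1,5,6,8,9}:5  {2,3,4,7,9}:10  {2,4,7,8,9}:30  {2,5,6,7,8}:10  {2,6,7,8,9}:30  {3,4,6,8,9}:10  {3,4,7,8,9}:20  {4,5,6,8,9}:10  {4,6,7,8,9}:30  {5,6,7,8,9}:20
  |U|=6: {1,2,5,6,7,8}:15  {1,4,5,6,8,9}:15  {1,5,6,7,8,9}:30  {2,3,4,7,8,9}:60  {2,4,6,7,8,9}:90  {2,5,6,7,8,9}:60  {3,4,5,6,8,9}:20  {3,4,6,7,8,9}:60  {4,5,6,7,8,9}:60
  |U|=7: {1,2,5,6,7,8,9}:105  {1,3,4,5,6,8,9}:35  {1,4,5,6,7,8,9}:105  {2,3,4,6,7,8,9}:210  {2,4,5,6,7,8,9}:210  {3,4,5,6,7,8,9}:140
  |U|=8: {1,2,4,5,6,7,8,9}:420  {1,3,4,5,6,7,8,9}:280  {2,3,4,5,6,7,8,9}:560
  start at 0(u): 1260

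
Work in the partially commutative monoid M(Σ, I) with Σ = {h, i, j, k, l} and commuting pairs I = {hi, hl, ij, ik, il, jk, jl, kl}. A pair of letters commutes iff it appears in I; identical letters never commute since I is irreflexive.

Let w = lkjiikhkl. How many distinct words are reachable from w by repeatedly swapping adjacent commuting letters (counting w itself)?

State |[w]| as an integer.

drop 0:l onto floor
drop 1:k onto floor
drop 2:j onto floor
drop 3:i onto floor
drop 4:i onto {3:i}
drop 5:k onto {1:k}
drop 6:h onto {2:j, 5:k}
drop 7:k onto {6:h}
drop 8:l onto {0:l}
ground layer = {0:l, 1:k, 2:j, 3:i}
drop-orders for the pieces not yet dropped (sum over which currently-grounded one goes next):
  1 to go: {4} 1  {7} 1  {8} 1
  2 to go: {0,8} 1  {3,4} 1  {4,7} 2  {4,8} 2  {6,7} 1  {7,8} 2
  3 to go: {0,4,8} 3  {0,7,8} 3  {2,6,7} 1  {3,4,7} 3  {3,4,8} 3  {4,6,7} 3  {4,7,8} 6  {5,6,7} 1  {6,7,8} 3
  4 to go: {0,3,4,8} 6  {0,4,7,8} 12  {0,6,7,8} 6  {1,5,6,7} 1  {2,4,6,7} 4  {2,5,6,7} 2  {2,6,7,8} 4  {3,4,6,7} 6  {3,4,7,8} 12  {4,5,6,7} 4  {4,6,7,8} 12  {5,6,7,8} 4
  5 to go: {0,2,6,7,8} 10  {0,3,4,7,8} 30  {0,4,6,7,8} 30  {0,5,6,7,8} 10  {1,2,5,6,7} 3  {1,4,5,6,7} 5  {1,5,6,7,8} 5  {2,3,4,6,7} 10  {2,4,5,6,7} 10  {2,4,6,7,8} 20  {2,5,6,7,8} 10  {3,4,5,6,7} 10  {3,4,6,7,8} 30  {4,5,6,7,8} 20
  6 to go: {0,1,5,6,7,8} 15  {0,2,4,6,7,8} 60  {0,2,5,6,7,8} 30  {0,3,4,6,7,8} 90  {0,4,5,6,7,8} 60  {1,2,4,5,6,7} 18  {1,2,5,6,7,8} 18  {1,3,4,5,6,7} 15  {1,4,5,6,7,8} 30  {2,3,4,5,6,7} 30  {2,3,4,6,7,8} 60  {2,4,5,6,7,8} 60  {3,4,5,6,7,8} 60
  7 to go: {0,1,2,5,6,7,8} 63  {0,1,4,5,6,7,8} 105  {0,2,3,4,6,7,8} 210  {0,2,4,5,6,7,8} 210  {0,3,4,5,6,7,8} 210  {1,2,3,4,5,6,7} 63  {1,2,4,5,6,7,8} 126  {1,3,4,5,6,7,8} 105  {2,3,4,5,6,7,8} 210
  if 0:l drops first: 504 orders
  if 1:k drops first: 840 orders
  if 2:j drops first: 420 orders
  if 3:i drops first: 504 orders
heap linearizations: 2268

2268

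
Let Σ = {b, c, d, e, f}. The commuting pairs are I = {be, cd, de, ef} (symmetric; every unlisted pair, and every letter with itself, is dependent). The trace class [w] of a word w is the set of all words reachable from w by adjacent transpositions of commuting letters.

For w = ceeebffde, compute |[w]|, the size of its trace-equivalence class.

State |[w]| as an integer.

piece 0:c — minimal
piece 1:e rests on {0:c}
piece 2:e rests on {1:e}
piece 3:e rests on {2:e}
piece 4:b rests on {0:c}
piece 5:f rests on {4:b}
piece 6:f rests on {5:f}
piece 7:d rests on {6:f}
piece 8:e rests on {3:e}
minimal pieces: {0:c}
ways to finish when only these pieces remain (= sum over removing one remaining piece with nothing left below it):
  1 left: {7}→1  {8}→1
  2 left: {3,8}→1  {6,7}→1  {7,8}→2
  3 left: {2,3,8}→1  {3,7,8}→3  {5,6,7}→1  {6,7,8}→3
  4 left: {1,2,3,8}→1  {2,3,7,8}→4  {3,6,7,8}→6  {4,5,6,7}→1  {5,6,7,8}→4
  5 left: {1,2,3,7,8}→5  {2,3,6,7,8}→10  {3,5,6,7,8}→10  {4,5,6,7,8}→5
  6 left: {1,2,3,6,7,8}→15  {2,3,5,6,7,8}→20  {3,4,5,6,7,8}→15
  7 left: {1,2,3,5,6,7,8}→35  {2,3,4,5,6,7,8}→35
  placing 0:c first → 70 extensions

70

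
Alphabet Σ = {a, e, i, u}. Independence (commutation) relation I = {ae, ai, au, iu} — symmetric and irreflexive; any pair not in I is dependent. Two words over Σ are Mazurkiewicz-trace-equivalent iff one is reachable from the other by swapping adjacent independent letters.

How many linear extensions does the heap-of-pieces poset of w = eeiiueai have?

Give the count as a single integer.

24

0(e) covers ∅
1(e) covers 0:e
2(i) covers 1:e
3(i) covers 2:i
4(u) covers 1:e
5(e) covers 3:i, 4:u
6(a) covers ∅
7(i) covers 5:e
floor of heap: 0:e, 6:a
completions by unplaced set U, small U first (add the entries for U minus each lowest piece of U):
  |U|=1: {6}:1  {7}:1
  |U|=2: {5,7}:1  {6,7}:2
  |U|=3: {3,5,7}:1  {4,5,7}:1  {5,6,7}:3
  |U|=4: {2,3,5,7}:1  {3,4,5,7}:2  {3,5,6,7}:4  {4,5,6,7}:4
  |U|=5: {2,3,4,5,7}:3  {2,3,5,6,7}:5  {3,4,5,6,7}:10
  |U|=6: {1,2,3,4,5,7}:3  {2,3,4,5,6,7}:18
  start at 0(e): 21
  start at 6(a): 3
sum over floor = 24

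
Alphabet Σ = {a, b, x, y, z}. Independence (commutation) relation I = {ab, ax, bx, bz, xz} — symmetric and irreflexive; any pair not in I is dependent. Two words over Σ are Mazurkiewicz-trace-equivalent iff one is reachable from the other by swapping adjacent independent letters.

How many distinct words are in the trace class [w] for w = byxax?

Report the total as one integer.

3

drop 0:b onto floor
drop 1:y onto {0:b}
drop 2:x onto {1:y}
drop 3:a onto {1:y}
drop 4:x onto {2:x}
ground layer = {0:b}
drop-orders for the pieces not yet dropped (sum over which currently-grounded one goes next):
  1 to go: {3} 1  {4} 1
  2 to go: {2,4} 1  {3,4} 2
  3 to go: {2,3,4} 3
  if 0:b drops first: 3 orders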